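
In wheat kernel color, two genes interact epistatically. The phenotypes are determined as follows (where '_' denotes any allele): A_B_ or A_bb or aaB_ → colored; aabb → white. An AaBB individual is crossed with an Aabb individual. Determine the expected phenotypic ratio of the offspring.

Cross: AaBB × Aabb — consider each gene separately:
A gene: Aa × Aa → 1 AA, 2 Aa, 1 aa → 3 A_ : 1 aa (out of 4)
B gene: BB × bb → 4 Bb → 4 B_ (out of 4)
Genotype classes (out of 4 × 4 = 16): A_B_ = 3×4 = 12; aaB_ = 1×4 = 4
Apply the phenotype rules: A_B_ (12) + aaB_ (4) → colored
Phenotype counts (out of 16): 16 colored
Ratio: all colored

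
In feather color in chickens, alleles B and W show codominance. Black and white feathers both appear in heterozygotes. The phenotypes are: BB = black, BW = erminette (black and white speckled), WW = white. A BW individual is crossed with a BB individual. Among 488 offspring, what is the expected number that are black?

Punnett square for BW × BB:
Offspring genotypes: 2 BB, 2 BW
Phenotype counts: 2 black, 2 erminette (black and white speckled)
black: 2 out of 4 → fraction 1/2
Expected count = 1/2 × 488 = 244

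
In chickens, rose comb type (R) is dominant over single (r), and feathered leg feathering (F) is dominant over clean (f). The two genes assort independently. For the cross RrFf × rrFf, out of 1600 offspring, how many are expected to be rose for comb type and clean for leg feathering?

Dihybrid cross RrFf × rrFf — consider each gene separately:
comb type: Rr × rr → 2 Rr, 2 rr → 2 R_ : 2 rr (out of 4)
leg feathering: Ff × Ff → 1 FF, 2 Ff, 1 ff → 3 F_ : 1 ff (out of 4)
Looking for: rose (R_) and clean (ff)
P(rose) = 2/4, P(clean) = 1/4
P(both) = 2/4 × 1/4 = 2/16 = 1/8
Expected count = 1/8 × 1600 = 200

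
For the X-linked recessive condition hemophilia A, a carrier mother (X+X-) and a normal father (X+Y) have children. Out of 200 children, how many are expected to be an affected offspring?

Cross: X+X- × X+Y
Offspring: 1 X+X+, 1 X+Y, 1 X+X-, 1 X-Y
Probability of an affected offspring: 1/4
Expected count = 1/4 × 200 = 50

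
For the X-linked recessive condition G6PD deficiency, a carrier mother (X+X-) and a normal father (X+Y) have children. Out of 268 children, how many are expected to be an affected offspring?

Cross: X+X- × X+Y
Offspring: 1 X+X+, 1 X+Y, 1 X+X-, 1 X-Y
Probability of an affected offspring: 1/4
Expected count = 1/4 × 268 = 67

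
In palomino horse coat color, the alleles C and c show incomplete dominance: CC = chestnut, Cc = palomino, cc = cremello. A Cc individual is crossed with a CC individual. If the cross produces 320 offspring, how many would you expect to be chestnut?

Punnett square for Cc × CC:
Offspring genotypes: 2 CC, 2 Cc
Phenotype counts: 2 chestnut, 2 palomino
chestnut: 2 out of 4 → fraction 1/2
Expected count = 1/2 × 320 = 160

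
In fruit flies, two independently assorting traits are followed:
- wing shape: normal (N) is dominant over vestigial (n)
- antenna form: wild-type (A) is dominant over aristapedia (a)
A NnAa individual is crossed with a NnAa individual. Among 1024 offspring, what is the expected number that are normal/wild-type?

Dihybrid cross NnAa × NnAa — consider each gene separately:
wing shape: Nn × Nn → 1 NN, 2 Nn, 1 nn → 3 N_ : 1 nn (out of 4)
antenna form: Aa × Aa → 1 AA, 2 Aa, 1 aa → 3 A_ : 1 aa (out of 4)
Combine (counts out of 4 × 4 = 16): normal/wild-type (N_A_) = 3×3 = 9; normal/aristapedia (N_aa) = 3×1 = 3; vestigial/wild-type (nnA_) = 1×3 = 3; vestigial/aristapedia (nnaa) = 1×1 = 1
Phenotype counts (out of 16): 9 normal/wild-type, 3 normal/aristapedia, 3 vestigial/wild-type, 1 vestigial/aristapedia
normal/wild-type: 9 out of 16 → fraction 9/16
Expected count = 9/16 × 1024 = 576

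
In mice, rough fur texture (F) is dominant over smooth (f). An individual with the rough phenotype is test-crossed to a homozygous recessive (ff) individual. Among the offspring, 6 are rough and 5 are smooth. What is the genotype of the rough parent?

Test cross: ? × ff
Offspring: 6 rough, 5 smooth — approximately 1:1.
A 1:1 ratio in a test cross indicates the unknown parent is heterozygous (Ff).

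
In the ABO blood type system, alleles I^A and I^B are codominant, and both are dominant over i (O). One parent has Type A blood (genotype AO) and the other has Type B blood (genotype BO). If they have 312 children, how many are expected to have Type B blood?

Cross: AO × BO
Possible offspring genotypes: 1 AB, 1 AO, 1 BO, 1 OO
Blood type counts: 1 Type AB, 1 Type A, 1 Type B, 1 Type O
Probability of Type B: 1/4
Expected count = 1/4 × 312 = 78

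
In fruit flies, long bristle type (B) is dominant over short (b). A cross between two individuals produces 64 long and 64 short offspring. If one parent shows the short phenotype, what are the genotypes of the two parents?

Observed offspring: 64 long, 64 short
The observed ratio simplifies to 1:1. One parent shows short, so its genotype must be bb. A 1:1 offspring split requires the other parent to be heterozygous (Bb).
Parent genotypes: bb × Bb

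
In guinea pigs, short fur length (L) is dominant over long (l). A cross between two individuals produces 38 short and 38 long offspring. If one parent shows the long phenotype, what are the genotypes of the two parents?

Observed offspring: 38 short, 38 long
The observed ratio simplifies to 1:1. One parent shows long, so its genotype must be ll. A 1:1 offspring split requires the other parent to be heterozygous (Ll).
Parent genotypes: ll × Ll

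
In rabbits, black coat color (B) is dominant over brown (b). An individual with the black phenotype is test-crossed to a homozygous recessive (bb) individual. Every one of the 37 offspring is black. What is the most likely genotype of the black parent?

Test cross: ? × bb
All offspring are black.
If the unknown parent were heterozygous (Bb), about half of 37 offspring would be brown; none are. The unknown parent is most likely homozygous dominant (BB).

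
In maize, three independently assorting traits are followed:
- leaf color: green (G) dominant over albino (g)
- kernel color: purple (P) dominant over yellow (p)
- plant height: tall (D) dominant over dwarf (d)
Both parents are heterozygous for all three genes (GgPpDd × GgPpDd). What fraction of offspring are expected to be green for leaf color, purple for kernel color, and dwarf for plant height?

Trihybrid cross: GgPpDd × GgPpDd
Each trait segregates independently with a 3:1 phenotypic ratio, so each gene contributes 3/4 (dominant) or 1/4 (recessive).
Target: green (leaf color), purple (kernel color), dwarf (plant height)
Probability = product of independent per-trait probabilities
= 3/4 × 3/4 × 1/4 = 9/64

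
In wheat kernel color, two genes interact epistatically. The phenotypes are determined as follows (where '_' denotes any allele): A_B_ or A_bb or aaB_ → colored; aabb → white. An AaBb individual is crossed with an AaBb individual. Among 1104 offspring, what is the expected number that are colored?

Cross: AaBb × AaBb — consider each gene separately:
A gene: Aa × Aa → 1 AA, 2 Aa, 1 aa → 3 A_ : 1 aa (out of 4)
B gene: Bb × Bb → 1 BB, 2 Bb, 1 bb → 3 B_ : 1 bb (out of 4)
Genotype classes (out of 4 × 4 = 16): A_B_ = 3×3 = 9; A_bb = 3×1 = 3; aaB_ = 1×3 = 3; aabb = 1×1 = 1
Apply the phenotype rules: A_B_ (9) + A_bb (3) + aaB_ (3) → colored; aabb (1) → white
Phenotype counts (out of 16): 15 colored, 1 white
colored: 15 out of 16 → fraction 15/16
Expected count = 15/16 × 1104 = 1035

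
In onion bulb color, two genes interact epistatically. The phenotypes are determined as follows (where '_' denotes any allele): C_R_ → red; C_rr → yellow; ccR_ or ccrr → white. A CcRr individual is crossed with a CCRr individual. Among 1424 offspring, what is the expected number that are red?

Cross: CcRr × CCRr — consider each gene separately:
C gene: Cc × CC → 2 CC, 2 Cc → 4 C_ (out of 4)
R gene: Rr × Rr → 1 RR, 2 Rr, 1 rr → 3 R_ : 1 rr (out of 4)
Genotype classes (out of 4 × 4 = 16): C_R_ = 4×3 = 12; C_rr = 4×1 = 4
Apply the phenotype rules: C_R_ (12) → red; C_rr (4) → yellow
Phenotype counts (out of 16): 12 red, 4 yellow
red: 12 out of 16 → fraction 3/4
Expected count = 3/4 × 1424 = 1068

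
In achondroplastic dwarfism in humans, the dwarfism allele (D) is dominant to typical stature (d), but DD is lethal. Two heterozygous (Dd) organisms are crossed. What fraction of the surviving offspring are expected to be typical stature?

Cross: Dd × Dd
Punnett square offspring (before lethality): 1 DD, 2 Dd, 1 dd
The DD genotype is lethal (embryos die); surviving offspring: 2 Dd, 1 dd
typical stature: 1 out of 3
Probability: 1/3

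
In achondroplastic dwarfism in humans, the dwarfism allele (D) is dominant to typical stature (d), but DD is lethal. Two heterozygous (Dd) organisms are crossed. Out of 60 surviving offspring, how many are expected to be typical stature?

Cross: Dd × Dd
Punnett square offspring (before lethality): 1 DD, 2 Dd, 1 dd
The DD genotype is lethal (embryos die); surviving offspring: 2 Dd, 1 dd
typical stature: 1 out of 3 → fraction 1/3
Expected count = 1/3 × 60 = 20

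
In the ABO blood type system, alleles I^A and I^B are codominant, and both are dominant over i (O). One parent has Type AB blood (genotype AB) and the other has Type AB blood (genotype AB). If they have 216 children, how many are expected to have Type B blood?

Cross: AB × AB
Possible offspring genotypes: 1 AA, 2 AB, 1 BB
Blood type counts: 1 Type A, 2 Type AB, 1 Type B
Probability of Type B: 1/4
Expected count = 1/4 × 216 = 54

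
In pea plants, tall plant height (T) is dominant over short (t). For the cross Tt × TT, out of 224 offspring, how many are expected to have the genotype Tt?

Punnett square for Tt × TT:
Offspring genotypes: 2 TT, 2 Tt
Total offspring: 4
Count with target: 2
Probability: 2/4 = 1/2
Expected count = 1/2 × 224 = 112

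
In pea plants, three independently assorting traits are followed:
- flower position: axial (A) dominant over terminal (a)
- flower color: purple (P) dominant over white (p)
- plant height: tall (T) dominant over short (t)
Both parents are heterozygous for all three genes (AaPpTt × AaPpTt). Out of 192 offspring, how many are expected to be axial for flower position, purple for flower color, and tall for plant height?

Trihybrid cross: AaPpTt × AaPpTt
Each trait segregates independently with a 3:1 phenotypic ratio, so each gene contributes 3/4 (dominant) or 1/4 (recessive).
Target: axial (flower position), purple (flower color), tall (plant height)
Probability = product of independent per-trait probabilities
= 3/4 × 3/4 × 3/4 = 27/64
Expected count = 27/64 × 192 = 81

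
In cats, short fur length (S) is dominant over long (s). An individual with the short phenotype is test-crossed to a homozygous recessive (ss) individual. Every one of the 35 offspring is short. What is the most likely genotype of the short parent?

Test cross: ? × ss
All offspring are short.
If the unknown parent were heterozygous (Ss), about half of 35 offspring would be long; none are. The unknown parent is most likely homozygous dominant (SS).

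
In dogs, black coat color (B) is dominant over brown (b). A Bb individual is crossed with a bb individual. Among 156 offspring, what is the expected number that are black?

Punnett square for Bb × bb:
Offspring genotypes: 2 Bb, 2 bb
black: 2, brown: 2
black: 2 out of 4 → fraction 1/2
Expected count = 1/2 × 156 = 78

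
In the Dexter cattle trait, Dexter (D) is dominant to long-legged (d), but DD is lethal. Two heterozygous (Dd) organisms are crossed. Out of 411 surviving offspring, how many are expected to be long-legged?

Cross: Dd × Dd
Punnett square offspring (before lethality): 1 DD, 2 Dd, 1 dd
The DD genotype is lethal (embryos die); surviving offspring: 2 Dd, 1 dd
long-legged: 1 out of 3 → fraction 1/3
Expected count = 1/3 × 411 = 137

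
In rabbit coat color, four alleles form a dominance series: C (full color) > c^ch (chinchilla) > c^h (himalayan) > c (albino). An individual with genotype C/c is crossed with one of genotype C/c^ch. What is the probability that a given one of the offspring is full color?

Cross: C/c × C/c^ch
Allele dominance: C > c^ch > c^h > c
Offspring genotypes: 1 C/C, 1 C/c^ch, 1 C/c, 1 c^ch/c
Phenotype counts: 3 full color, 1 chinchilla
full color: 3 out of 4
Probability: 3/4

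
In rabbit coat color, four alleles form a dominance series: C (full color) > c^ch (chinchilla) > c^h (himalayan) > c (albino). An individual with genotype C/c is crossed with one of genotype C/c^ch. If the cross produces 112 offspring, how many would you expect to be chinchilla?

Cross: C/c × C/c^ch
Allele dominance: C > c^ch > c^h > c
Offspring genotypes: 1 C/C, 1 C/c^ch, 1 C/c, 1 c^ch/c
Phenotype counts: 3 full color, 1 chinchilla
chinchilla: 1 out of 4 → fraction 1/4
Expected count = 1/4 × 112 = 28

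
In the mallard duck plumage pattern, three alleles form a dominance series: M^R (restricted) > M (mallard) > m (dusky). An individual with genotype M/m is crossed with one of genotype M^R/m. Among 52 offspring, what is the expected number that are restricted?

Cross: M/m × M^R/m
Allele dominance: M^R > M > m
Offspring genotypes: 1 M^R/M, 1 M/m, 1 M^R/m, 1 m/m
Phenotype counts: 2 restricted, 1 mallard, 1 dusky
restricted: 2 out of 4 → fraction 1/2
Expected count = 1/2 × 52 = 26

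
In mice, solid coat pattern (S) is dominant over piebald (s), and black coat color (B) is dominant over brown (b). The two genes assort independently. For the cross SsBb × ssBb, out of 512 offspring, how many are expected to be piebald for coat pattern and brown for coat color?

Dihybrid cross SsBb × ssBb — consider each gene separately:
coat pattern: Ss × ss → 2 Ss, 2 ss → 2 S_ : 2 ss (out of 4)
coat color: Bb × Bb → 1 BB, 2 Bb, 1 bb → 3 B_ : 1 bb (out of 4)
Looking for: piebald (ss) and brown (bb)
P(piebald) = 2/4, P(brown) = 1/4
P(both) = 2/4 × 1/4 = 2/16 = 1/8
Expected count = 1/8 × 512 = 64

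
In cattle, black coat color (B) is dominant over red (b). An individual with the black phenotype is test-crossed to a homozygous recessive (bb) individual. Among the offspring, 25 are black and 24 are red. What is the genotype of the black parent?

Test cross: ? × bb
Offspring: 25 black, 24 red — approximately 1:1.
A 1:1 ratio in a test cross indicates the unknown parent is heterozygous (Bb).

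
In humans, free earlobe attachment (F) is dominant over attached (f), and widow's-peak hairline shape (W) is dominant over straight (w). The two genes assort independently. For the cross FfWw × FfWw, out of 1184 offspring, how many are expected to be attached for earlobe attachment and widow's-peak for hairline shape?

Dihybrid cross FfWw × FfWw — consider each gene separately:
earlobe attachment: Ff × Ff → 1 FF, 2 Ff, 1 ff → 3 F_ : 1 ff (out of 4)
hairline shape: Ww × Ww → 1 WW, 2 Ww, 1 ww → 3 W_ : 1 ww (out of 4)
Looking for: attached (ff) and widow's-peak (W_)
P(attached) = 1/4, P(widow's-peak) = 3/4
P(both) = 1/4 × 3/4 = 3/16
Expected count = 3/16 × 1184 = 222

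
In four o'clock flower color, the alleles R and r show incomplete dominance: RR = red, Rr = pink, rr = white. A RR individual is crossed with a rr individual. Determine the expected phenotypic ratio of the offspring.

Punnett square for RR × rr:
Offspring genotypes: 4 Rr
Phenotype counts: 4 pink
Ratio: all pink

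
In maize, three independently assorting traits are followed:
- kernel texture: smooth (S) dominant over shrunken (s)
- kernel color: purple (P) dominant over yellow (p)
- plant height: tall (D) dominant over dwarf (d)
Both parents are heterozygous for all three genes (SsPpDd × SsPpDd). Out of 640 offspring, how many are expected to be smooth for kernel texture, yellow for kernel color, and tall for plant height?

Trihybrid cross: SsPpDd × SsPpDd
Each trait segregates independently with a 3:1 phenotypic ratio, so each gene contributes 3/4 (dominant) or 1/4 (recessive).
Target: smooth (kernel texture), yellow (kernel color), tall (plant height)
Probability = product of independent per-trait probabilities
= 3/4 × 1/4 × 3/4 = 9/64
Expected count = 9/64 × 640 = 90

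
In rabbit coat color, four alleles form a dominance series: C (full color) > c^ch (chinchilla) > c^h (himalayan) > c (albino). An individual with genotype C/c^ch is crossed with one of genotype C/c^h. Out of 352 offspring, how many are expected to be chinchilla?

Cross: C/c^ch × C/c^h
Allele dominance: C > c^ch > c^h > c
Offspring genotypes: 1 C/C, 1 C/c^h, 1 C/c^ch, 1 c^ch/c^h
Phenotype counts: 3 full color, 1 chinchilla
chinchilla: 1 out of 4 → fraction 1/4
Expected count = 1/4 × 352 = 88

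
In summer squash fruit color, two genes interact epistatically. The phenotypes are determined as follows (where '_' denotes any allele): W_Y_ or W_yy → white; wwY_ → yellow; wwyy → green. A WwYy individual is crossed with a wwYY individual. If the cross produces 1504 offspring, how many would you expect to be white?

Cross: WwYy × wwYY — consider each gene separately:
W gene: Ww × ww → 2 Ww, 2 ww → 2 W_ : 2 ww (out of 4)
Y gene: Yy × YY → 2 YY, 2 Yy → 4 Y_ (out of 4)
Genotype classes (out of 4 × 4 = 16): W_Y_ = 2×4 = 8; wwY_ = 2×4 = 8
Apply the phenotype rules: W_Y_ (8) → white; wwY_ (8) → yellow
Phenotype counts (out of 16): 8 white, 8 yellow
white: 8 out of 16 → fraction 1/2
Expected count = 1/2 × 1504 = 752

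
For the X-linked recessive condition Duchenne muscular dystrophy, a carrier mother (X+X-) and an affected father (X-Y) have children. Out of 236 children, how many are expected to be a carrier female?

Cross: X+X- × X-Y
Offspring: 1 X+X-, 1 X+Y, 1 X-X-, 1 X-Y
Probability of a carrier female: 1/4
Expected count = 1/4 × 236 = 59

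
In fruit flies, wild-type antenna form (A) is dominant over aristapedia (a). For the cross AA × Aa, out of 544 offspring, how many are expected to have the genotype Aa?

Punnett square for AA × Aa:
Offspring genotypes: 2 AA, 2 Aa
Total offspring: 4
Count with target: 2
Probability: 2/4 = 1/2
Expected count = 1/2 × 544 = 272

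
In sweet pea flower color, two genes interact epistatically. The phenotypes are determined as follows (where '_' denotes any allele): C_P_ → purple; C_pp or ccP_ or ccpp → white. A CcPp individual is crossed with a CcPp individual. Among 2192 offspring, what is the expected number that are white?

Cross: CcPp × CcPp — consider each gene separately:
C gene: Cc × Cc → 1 CC, 2 Cc, 1 cc → 3 C_ : 1 cc (out of 4)
P gene: Pp × Pp → 1 PP, 2 Pp, 1 pp → 3 P_ : 1 pp (out of 4)
Genotype classes (out of 4 × 4 = 16): C_P_ = 3×3 = 9; C_pp = 3×1 = 3; ccP_ = 1×3 = 3; ccpp = 1×1 = 1
Apply the phenotype rules: C_P_ (9) → purple; C_pp (3) + ccP_ (3) + ccpp (1) → white
Phenotype counts (out of 16): 9 purple, 7 white
white: 7 out of 16 → fraction 7/16
Expected count = 7/16 × 2192 = 959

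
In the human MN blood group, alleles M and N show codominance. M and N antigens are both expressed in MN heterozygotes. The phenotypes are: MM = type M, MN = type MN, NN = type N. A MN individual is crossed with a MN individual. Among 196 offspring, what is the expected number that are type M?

Punnett square for MN × MN:
Offspring genotypes: 1 MM, 2 MN, 1 NN
Phenotype counts: 1 type M, 2 type MN, 1 type N
type M: 1 out of 4 → fraction 1/4
Expected count = 1/4 × 196 = 49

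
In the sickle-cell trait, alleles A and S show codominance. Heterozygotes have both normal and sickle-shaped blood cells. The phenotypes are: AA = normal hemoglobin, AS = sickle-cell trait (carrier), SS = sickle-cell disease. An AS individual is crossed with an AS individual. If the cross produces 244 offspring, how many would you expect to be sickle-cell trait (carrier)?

Punnett square for AS × AS:
Offspring genotypes: 1 AA, 2 AS, 1 SS
Phenotype counts: 1 normal hemoglobin, 2 sickle-cell trait (carrier), 1 sickle-cell disease
sickle-cell trait (carrier): 2 out of 4 → fraction 1/2
Expected count = 1/2 × 244 = 122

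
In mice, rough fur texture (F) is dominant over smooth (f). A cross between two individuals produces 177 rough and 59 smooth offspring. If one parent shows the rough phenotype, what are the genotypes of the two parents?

Observed offspring: 177 rough, 59 smooth
The observed ratio simplifies to 3:1. Smooth (ff) offspring appear, so each parent must contribute one f allele. The parent stated to show rough carries F, so it is Ff. The other parent is then either Ff or ff: Ff × ff would give a 1:1 split, whereas Ff × Ff gives 3:1 — matching the data. So both parents are heterozygous (Ff × Ff).
Parent genotypes: Ff × Ff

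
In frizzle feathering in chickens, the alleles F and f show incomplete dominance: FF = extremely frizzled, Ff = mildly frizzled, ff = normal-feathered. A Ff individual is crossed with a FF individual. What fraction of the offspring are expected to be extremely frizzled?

Punnett square for Ff × FF:
Offspring genotypes: 2 FF, 2 Ff
Phenotype counts: 2 extremely frizzled, 2 mildly frizzled
extremely frizzled: 2 out of 4
Probability: 2/4 = 1/2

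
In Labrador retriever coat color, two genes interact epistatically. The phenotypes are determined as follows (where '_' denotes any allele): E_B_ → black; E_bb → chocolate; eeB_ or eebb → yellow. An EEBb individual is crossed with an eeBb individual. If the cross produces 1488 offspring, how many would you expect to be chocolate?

Cross: EEBb × eeBb — consider each gene separately:
E gene: EE × ee → 4 Ee → 4 E_ (out of 4)
B gene: Bb × Bb → 1 BB, 2 Bb, 1 bb → 3 B_ : 1 bb (out of 4)
Genotype classes (out of 4 × 4 = 16): E_B_ = 4×3 = 12; E_bb = 4×1 = 4
Apply the phenotype rules: E_B_ (12) → black; E_bb (4) → chocolate
Phenotype counts (out of 16): 12 black, 4 chocolate
chocolate: 4 out of 16 → fraction 1/4
Expected count = 1/4 × 1488 = 372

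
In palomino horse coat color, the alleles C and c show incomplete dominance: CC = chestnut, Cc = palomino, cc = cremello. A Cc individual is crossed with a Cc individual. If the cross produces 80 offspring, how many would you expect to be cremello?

Punnett square for Cc × Cc:
Offspring genotypes: 1 CC, 2 Cc, 1 cc
Phenotype counts: 1 chestnut, 2 palomino, 1 cremello
cremello: 1 out of 4 → fraction 1/4
Expected count = 1/4 × 80 = 20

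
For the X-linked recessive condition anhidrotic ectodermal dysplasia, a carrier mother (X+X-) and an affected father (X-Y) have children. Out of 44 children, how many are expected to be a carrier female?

Cross: X+X- × X-Y
Offspring: 1 X+X-, 1 X+Y, 1 X-X-, 1 X-Y
Probability of a carrier female: 1/4
Expected count = 1/4 × 44 = 11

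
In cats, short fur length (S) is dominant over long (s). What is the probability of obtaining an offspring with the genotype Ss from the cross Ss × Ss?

Punnett square for Ss × Ss:
Offspring genotypes: 1 SS, 2 Ss, 1 ss
Total offspring: 4
Count with target: 2
Probability: 2/4 = 1/2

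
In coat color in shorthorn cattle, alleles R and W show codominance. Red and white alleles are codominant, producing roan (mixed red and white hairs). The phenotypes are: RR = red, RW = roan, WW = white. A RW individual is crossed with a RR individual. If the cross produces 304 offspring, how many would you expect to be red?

Punnett square for RW × RR:
Offspring genotypes: 2 RR, 2 RW
Phenotype counts: 2 red, 2 roan
red: 2 out of 4 → fraction 1/2
Expected count = 1/2 × 304 = 152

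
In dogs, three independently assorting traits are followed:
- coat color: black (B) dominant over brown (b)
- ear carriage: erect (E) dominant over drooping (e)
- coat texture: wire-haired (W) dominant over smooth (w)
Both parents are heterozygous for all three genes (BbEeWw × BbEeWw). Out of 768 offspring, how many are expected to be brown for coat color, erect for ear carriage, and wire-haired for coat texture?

Trihybrid cross: BbEeWw × BbEeWw
Each trait segregates independently with a 3:1 phenotypic ratio, so each gene contributes 3/4 (dominant) or 1/4 (recessive).
Target: brown (coat color), erect (ear carriage), wire-haired (coat texture)
Probability = product of independent per-trait probabilities
= 1/4 × 3/4 × 3/4 = 9/64
Expected count = 9/64 × 768 = 108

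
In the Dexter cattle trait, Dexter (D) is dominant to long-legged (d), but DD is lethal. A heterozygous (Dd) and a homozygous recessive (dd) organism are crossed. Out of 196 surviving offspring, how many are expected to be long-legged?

Cross: Dd × dd
Punnett square offspring (before lethality): 2 Dd, 2 dd
No DD offspring are produced in this cross.
long-legged: 2 out of 4 → fraction 1/2
Expected count = 1/2 × 196 = 98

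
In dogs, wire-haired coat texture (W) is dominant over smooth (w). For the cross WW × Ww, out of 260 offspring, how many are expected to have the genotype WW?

Punnett square for WW × Ww:
Offspring genotypes: 2 WW, 2 Ww
Total offspring: 4
Count with target: 2
Probability: 2/4 = 1/2
Expected count = 1/2 × 260 = 130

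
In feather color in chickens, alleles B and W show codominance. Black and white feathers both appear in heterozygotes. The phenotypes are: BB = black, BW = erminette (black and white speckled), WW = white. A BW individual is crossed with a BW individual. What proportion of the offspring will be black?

Punnett square for BW × BW:
Offspring genotypes: 1 BB, 2 BW, 1 WW
Phenotype counts: 1 black, 2 erminette (black and white speckled), 1 white
black: 1 out of 4
Probability: 1/4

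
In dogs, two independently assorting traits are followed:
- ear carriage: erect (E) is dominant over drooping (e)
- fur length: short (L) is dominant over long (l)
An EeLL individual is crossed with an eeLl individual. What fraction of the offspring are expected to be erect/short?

Dihybrid cross EeLL × eeLl — consider each gene separately:
ear carriage: Ee × ee → 2 Ee, 2 ee → 2 E_ : 2 ee (out of 4)
fur length: LL × Ll → 2 LL, 2 Ll → 4 L_ (out of 4)
Combine (counts out of 4 × 4 = 16): erect/short (E_L_) = 2×4 = 8; drooping/short (eeL_) = 2×4 = 8
Phenotype counts (out of 16): 8 erect/short, 8 drooping/short
erect/short: 8 out of 16
Probability: 8/16 = 1/2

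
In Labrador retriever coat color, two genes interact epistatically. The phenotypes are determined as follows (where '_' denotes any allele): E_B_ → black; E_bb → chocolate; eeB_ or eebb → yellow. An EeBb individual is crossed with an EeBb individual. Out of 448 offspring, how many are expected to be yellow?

Cross: EeBb × EeBb — consider each gene separately:
E gene: Ee × Ee → 1 EE, 2 Ee, 1 ee → 3 E_ : 1 ee (out of 4)
B gene: Bb × Bb → 1 BB, 2 Bb, 1 bb → 3 B_ : 1 bb (out of 4)
Genotype classes (out of 4 × 4 = 16): E_B_ = 3×3 = 9; E_bb = 3×1 = 3; eeB_ = 1×3 = 3; eebb = 1×1 = 1
Apply the phenotype rules: E_B_ (9) → black; E_bb (3) → chocolate; eeB_ (3) + eebb (1) → yellow
Phenotype counts (out of 16): 9 black, 3 chocolate, 4 yellow
yellow: 4 out of 16 → fraction 1/4
Expected count = 1/4 × 448 = 112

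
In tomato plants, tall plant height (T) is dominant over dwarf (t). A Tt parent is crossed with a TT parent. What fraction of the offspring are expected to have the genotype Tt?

Punnett square for Tt × TT:
Offspring genotypes: 2 TT, 2 Tt
Total offspring: 4
Count with target: 2
Probability: 2/4 = 1/2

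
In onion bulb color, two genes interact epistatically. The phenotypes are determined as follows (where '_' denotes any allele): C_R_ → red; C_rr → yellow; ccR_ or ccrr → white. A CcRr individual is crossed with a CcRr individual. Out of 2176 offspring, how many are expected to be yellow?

Cross: CcRr × CcRr — consider each gene separately:
C gene: Cc × Cc → 1 CC, 2 Cc, 1 cc → 3 C_ : 1 cc (out of 4)
R gene: Rr × Rr → 1 RR, 2 Rr, 1 rr → 3 R_ : 1 rr (out of 4)
Genotype classes (out of 4 × 4 = 16): C_R_ = 3×3 = 9; C_rr = 3×1 = 3; ccR_ = 1×3 = 3; ccrr = 1×1 = 1
Apply the phenotype rules: C_R_ (9) → red; C_rr (3) → yellow; ccR_ (3) + ccrr (1) → white
Phenotype counts (out of 16): 9 red, 3 yellow, 4 white
yellow: 3 out of 16 → fraction 3/16
Expected count = 3/16 × 2176 = 408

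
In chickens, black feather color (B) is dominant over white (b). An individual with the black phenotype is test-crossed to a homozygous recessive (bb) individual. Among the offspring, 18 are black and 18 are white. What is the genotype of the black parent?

Test cross: ? × bb
Offspring: 18 black, 18 white — approximately 1:1.
A 1:1 ratio in a test cross indicates the unknown parent is heterozygous (Bb).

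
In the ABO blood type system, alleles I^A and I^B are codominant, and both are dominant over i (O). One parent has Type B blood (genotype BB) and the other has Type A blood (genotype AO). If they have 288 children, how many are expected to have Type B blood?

Cross: BB × AO
Possible offspring genotypes: 2 AB, 2 BO
Blood type counts: 2 Type AB, 2 Type B
Probability of Type B: 2/4 = 1/2
Expected count = 1/2 × 288 = 144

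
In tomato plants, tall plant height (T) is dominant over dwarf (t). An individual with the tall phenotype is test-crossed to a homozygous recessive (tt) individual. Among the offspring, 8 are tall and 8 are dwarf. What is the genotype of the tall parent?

Test cross: ? × tt
Offspring: 8 tall, 8 dwarf — approximately 1:1.
A 1:1 ratio in a test cross indicates the unknown parent is heterozygous (Tt).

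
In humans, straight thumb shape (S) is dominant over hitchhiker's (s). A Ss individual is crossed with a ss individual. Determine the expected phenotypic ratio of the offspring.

Punnett square for Ss × ss:
Offspring genotypes: 2 Ss, 2 ss
straight: 2, hitchhiker's: 2
Ratio: 1:1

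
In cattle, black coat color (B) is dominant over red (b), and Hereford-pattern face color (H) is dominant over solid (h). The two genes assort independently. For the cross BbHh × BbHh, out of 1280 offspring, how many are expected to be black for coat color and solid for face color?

Dihybrid cross BbHh × BbHh — consider each gene separately:
coat color: Bb × Bb → 1 BB, 2 Bb, 1 bb → 3 B_ : 1 bb (out of 4)
face color: Hh × Hh → 1 HH, 2 Hh, 1 hh → 3 H_ : 1 hh (out of 4)
Looking for: black (B_) and solid (hh)
P(black) = 3/4, P(solid) = 1/4
P(both) = 3/4 × 1/4 = 3/16
Expected count = 3/16 × 1280 = 240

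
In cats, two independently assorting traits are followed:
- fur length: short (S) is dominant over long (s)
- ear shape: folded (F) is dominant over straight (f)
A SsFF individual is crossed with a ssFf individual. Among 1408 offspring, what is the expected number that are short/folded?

Dihybrid cross SsFF × ssFf — consider each gene separately:
fur length: Ss × ss → 2 Ss, 2 ss → 2 S_ : 2 ss (out of 4)
ear shape: FF × Ff → 2 FF, 2 Ff → 4 F_ (out of 4)
Combine (counts out of 4 × 4 = 16): short/folded (S_F_) = 2×4 = 8; long/folded (ssF_) = 2×4 = 8
Phenotype counts (out of 16): 8 short/folded, 8 long/folded
short/folded: 8 out of 16 → fraction 1/2
Expected count = 1/2 × 1408 = 704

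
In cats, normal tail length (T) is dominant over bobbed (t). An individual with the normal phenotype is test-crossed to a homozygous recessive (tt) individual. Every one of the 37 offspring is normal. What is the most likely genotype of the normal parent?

Test cross: ? × tt
All offspring are normal.
If the unknown parent were heterozygous (Tt), about half of 37 offspring would be bobbed; none are. The unknown parent is most likely homozygous dominant (TT).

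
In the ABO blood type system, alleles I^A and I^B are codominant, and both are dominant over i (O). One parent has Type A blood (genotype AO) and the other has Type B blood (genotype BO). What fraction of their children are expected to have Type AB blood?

Cross: AO × BO
Possible offspring genotypes: 1 AB, 1 AO, 1 BO, 1 OO
Blood type counts: 1 Type AB, 1 Type A, 1 Type B, 1 Type O
Probability of Type AB: 1/4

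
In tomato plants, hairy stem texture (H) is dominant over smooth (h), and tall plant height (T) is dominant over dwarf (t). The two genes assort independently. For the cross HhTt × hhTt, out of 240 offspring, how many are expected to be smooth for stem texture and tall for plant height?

Dihybrid cross HhTt × hhTt — consider each gene separately:
stem texture: Hh × hh → 2 Hh, 2 hh → 2 H_ : 2 hh (out of 4)
plant height: Tt × Tt → 1 TT, 2 Tt, 1 tt → 3 T_ : 1 tt (out of 4)
Looking for: smooth (hh) and tall (T_)
P(smooth) = 2/4, P(tall) = 3/4
P(both) = 2/4 × 3/4 = 6/16 = 3/8
Expected count = 3/8 × 240 = 90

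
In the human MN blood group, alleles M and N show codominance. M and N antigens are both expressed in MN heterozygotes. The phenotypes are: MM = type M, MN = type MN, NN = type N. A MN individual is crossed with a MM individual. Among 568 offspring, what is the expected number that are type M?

Punnett square for MN × MM:
Offspring genotypes: 2 MM, 2 MN
Phenotype counts: 2 type M, 2 type MN
type M: 2 out of 4 → fraction 1/2
Expected count = 1/2 × 568 = 284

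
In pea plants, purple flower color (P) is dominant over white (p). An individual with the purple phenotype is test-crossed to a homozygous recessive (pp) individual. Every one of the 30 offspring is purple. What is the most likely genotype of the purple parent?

Test cross: ? × pp
All offspring are purple.
If the unknown parent were heterozygous (Pp), about half of 30 offspring would be white; none are. The unknown parent is most likely homozygous dominant (PP).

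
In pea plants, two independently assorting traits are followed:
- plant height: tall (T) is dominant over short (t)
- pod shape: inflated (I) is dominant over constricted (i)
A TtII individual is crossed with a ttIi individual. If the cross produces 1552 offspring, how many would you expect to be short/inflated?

Dihybrid cross TtII × ttIi — consider each gene separately:
plant height: Tt × tt → 2 Tt, 2 tt → 2 T_ : 2 tt (out of 4)
pod shape: II × Ii → 2 II, 2 Ii → 4 I_ (out of 4)
Combine (counts out of 4 × 4 = 16): tall/inflated (T_I_) = 2×4 = 8; short/inflated (ttI_) = 2×4 = 8
Phenotype counts (out of 16): 8 tall/inflated, 8 short/inflated
short/inflated: 8 out of 16 → fraction 1/2
Expected count = 1/2 × 1552 = 776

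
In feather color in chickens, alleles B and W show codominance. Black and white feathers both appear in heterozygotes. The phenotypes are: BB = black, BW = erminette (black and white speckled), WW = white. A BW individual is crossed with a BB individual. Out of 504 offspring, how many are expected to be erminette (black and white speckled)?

Punnett square for BW × BB:
Offspring genotypes: 2 BB, 2 BW
Phenotype counts: 2 black, 2 erminette (black and white speckled)
erminette (black and white speckled): 2 out of 4 → fraction 1/2
Expected count = 1/2 × 504 = 252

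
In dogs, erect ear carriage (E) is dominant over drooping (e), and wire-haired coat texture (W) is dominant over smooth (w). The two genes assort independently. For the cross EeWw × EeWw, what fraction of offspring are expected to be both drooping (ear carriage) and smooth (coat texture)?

Dihybrid cross EeWw × EeWw — consider each gene separately:
ear carriage: Ee × Ee → 1 EE, 2 Ee, 1 ee → 3 E_ : 1 ee (out of 4)
coat texture: Ww × Ww → 1 WW, 2 Ww, 1 ww → 3 W_ : 1 ww (out of 4)
Looking for: drooping (ee) and smooth (ww)
P(drooping) = 1/4, P(smooth) = 1/4
P(both) = 1/4 × 1/4 = 1/16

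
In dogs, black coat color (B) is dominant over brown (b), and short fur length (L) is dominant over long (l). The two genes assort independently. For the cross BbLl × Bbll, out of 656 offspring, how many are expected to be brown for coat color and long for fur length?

Dihybrid cross BbLl × Bbll — consider each gene separately:
coat color: Bb × Bb → 1 BB, 2 Bb, 1 bb → 3 B_ : 1 bb (out of 4)
fur length: Ll × ll → 2 Ll, 2 ll → 2 L_ : 2 ll (out of 4)
Looking for: brown (bb) and long (ll)
P(brown) = 1/4, P(long) = 2/4
P(both) = 1/4 × 2/4 = 2/16 = 1/8
Expected count = 1/8 × 656 = 82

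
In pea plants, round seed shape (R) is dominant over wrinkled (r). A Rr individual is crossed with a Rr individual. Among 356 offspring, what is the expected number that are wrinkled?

Punnett square for Rr × Rr:
Offspring genotypes: 1 RR, 2 Rr, 1 rr
round: 3, wrinkled: 1
wrinkled: 1 out of 4 → fraction 1/4
Expected count = 1/4 × 356 = 89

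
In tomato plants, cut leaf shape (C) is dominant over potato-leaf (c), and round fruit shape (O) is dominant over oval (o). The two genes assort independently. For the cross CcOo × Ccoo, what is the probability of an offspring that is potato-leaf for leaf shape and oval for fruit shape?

Dihybrid cross CcOo × Ccoo — consider each gene separately:
leaf shape: Cc × Cc → 1 CC, 2 Cc, 1 cc → 3 C_ : 1 cc (out of 4)
fruit shape: Oo × oo → 2 Oo, 2 oo → 2 O_ : 2 oo (out of 4)
Looking for: potato-leaf (cc) and oval (oo)
P(potato-leaf) = 1/4, P(oval) = 2/4
P(both) = 1/4 × 2/4 = 2/16 = 1/8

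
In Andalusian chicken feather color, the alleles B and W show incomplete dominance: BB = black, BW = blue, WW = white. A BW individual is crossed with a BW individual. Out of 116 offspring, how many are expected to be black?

Punnett square for BW × BW:
Offspring genotypes: 1 BB, 2 BW, 1 WW
Phenotype counts: 1 black, 2 blue, 1 white
black: 1 out of 4 → fraction 1/4
Expected count = 1/4 × 116 = 29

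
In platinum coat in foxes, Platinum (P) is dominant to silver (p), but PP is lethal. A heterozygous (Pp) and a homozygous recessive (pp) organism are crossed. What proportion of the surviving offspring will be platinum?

Cross: Pp × pp
Punnett square offspring (before lethality): 2 Pp, 2 pp
No PP offspring are produced in this cross.
platinum: 2 out of 4
Probability: 2/4 = 1/2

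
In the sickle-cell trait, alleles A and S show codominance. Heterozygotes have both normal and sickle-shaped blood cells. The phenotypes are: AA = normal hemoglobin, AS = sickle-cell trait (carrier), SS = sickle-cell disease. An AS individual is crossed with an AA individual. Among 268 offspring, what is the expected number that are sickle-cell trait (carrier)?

Punnett square for AS × AA:
Offspring genotypes: 2 AA, 2 AS
Phenotype counts: 2 normal hemoglobin, 2 sickle-cell trait (carrier)
sickle-cell trait (carrier): 2 out of 4 → fraction 1/2
Expected count = 1/2 × 268 = 134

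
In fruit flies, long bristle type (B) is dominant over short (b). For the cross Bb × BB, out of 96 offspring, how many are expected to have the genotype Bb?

Punnett square for Bb × BB:
Offspring genotypes: 2 BB, 2 Bb
Total offspring: 4
Count with target: 2
Probability: 2/4 = 1/2
Expected count = 1/2 × 96 = 48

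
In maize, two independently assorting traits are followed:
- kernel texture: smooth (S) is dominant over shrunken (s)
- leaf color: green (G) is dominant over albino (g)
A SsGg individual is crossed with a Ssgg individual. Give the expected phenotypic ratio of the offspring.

Dihybrid cross SsGg × Ssgg — consider each gene separately:
kernel texture: Ss × Ss → 1 SS, 2 Ss, 1 ss → 3 S_ : 1 ss (out of 4)
leaf color: Gg × gg → 2 Gg, 2 gg → 2 G_ : 2 gg (out of 4)
Combine (counts out of 4 × 4 = 16): smooth/green (S_G_) = 3×2 = 6; smooth/albino (S_gg) = 3×2 = 6; shrunken/green (ssG_) = 1×2 = 2; shrunken/albino (ssgg) = 1×2 = 2
Phenotype counts (out of 16): 6 smooth/green, 6 smooth/albino, 2 shrunken/green, 2 shrunken/albino
Ratio: 3 smooth/green : 3 smooth/albino : 1 shrunken/green : 1 shrunken/albino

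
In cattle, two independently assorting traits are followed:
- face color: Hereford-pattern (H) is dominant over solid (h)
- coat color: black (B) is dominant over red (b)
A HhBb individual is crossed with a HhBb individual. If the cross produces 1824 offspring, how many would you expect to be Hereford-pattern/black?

Dihybrid cross HhBb × HhBb — consider each gene separately:
face color: Hh × Hh → 1 HH, 2 Hh, 1 hh → 3 H_ : 1 hh (out of 4)
coat color: Bb × Bb → 1 BB, 2 Bb, 1 bb → 3 B_ : 1 bb (out of 4)
Combine (counts out of 4 × 4 = 16): Hereford-pattern/black (H_B_) = 3×3 = 9; Hereford-pattern/red (H_bb) = 3×1 = 3; solid/black (hhB_) = 1×3 = 3; solid/red (hhbb) = 1×1 = 1
Phenotype counts (out of 16): 9 Hereford-pattern/black, 3 Hereford-pattern/red, 3 solid/black, 1 solid/red
Hereford-pattern/black: 9 out of 16 → fraction 9/16
Expected count = 9/16 × 1824 = 1026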